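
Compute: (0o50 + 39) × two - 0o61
Convert 0o50 (octal) → 5×8 = 40 (decimal)
Convert two (English words) → 2 (decimal)
Convert 0o61 (octal) → 6×8 + 1 = 49 (decimal)
Expression in decimal: (40 + 39) × 2 - 49
Parentheses first: 40 + 39 = 79
Multiply: 79 × 2 = 158
Subtract: 158 - 49 = 109
109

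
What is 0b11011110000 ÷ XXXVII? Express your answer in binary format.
Convert 0b11011110000 (binary) → 1024 + 512 + 128 + 64 + 32 + 16 = 1776 (decimal)
Convert XXXVII (Roman numeral) → 10 + 10 + 10 + 5 + 1 + 1 = 37 (decimal)
Compute 1776 ÷ 37 = 48
Convert 48 (decimal) → 48 = 32 + 16 → 0b110000 (binary)
0b110000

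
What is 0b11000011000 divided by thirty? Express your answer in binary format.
Convert 0b11000011000 (binary) → 1024 + 512 + 16 + 8 = 1560 (decimal)
Convert thirty (English words) → 30 (decimal)
Compute 1560 ÷ 30 = 52
Convert 52 (decimal) → 52 = 32 + 16 + 4 → 0b110100 (binary)
0b110100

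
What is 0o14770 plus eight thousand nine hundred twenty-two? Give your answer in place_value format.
Convert 0o14770 (octal) → 1×4096 + 4×512 + 7×64 + 7×8 = 6648 (decimal)
Convert eight thousand nine hundred twenty-two (English words) → 8×1000 + 9×100 + 22 = 8922 (decimal)
Compute 6648 + 8922 = 15570
Convert 15570 (decimal) → 15570 = 15×1000 + 5×100 + 7×10 → 15 thousands, 5 hundreds, 7 tens (place-value notation)
15 thousands, 5 hundreds, 7 tens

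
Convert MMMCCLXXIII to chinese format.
Convert MMMCCLXXIII (Roman numeral) → 1000 + 1000 + 1000 + 100 + 100 + 50 + 10 + 10 + 1 + 1 + 1 = 3273 (decimal)
Convert 3273 (decimal) → 3273 = 3×1000 + 2×100 + 7×10 + 3 → 三千二百七十三 (Chinese numeral)
三千二百七十三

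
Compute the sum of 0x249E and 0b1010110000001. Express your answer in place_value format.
Convert 0x249E (hexadecimal) → 2×4096 + 4×256 + 9×16 + 14 = 9374 (decimal)
Convert 0b1010110000001 (binary) → 4096 + 1024 + 256 + 128 + 1 = 5505 (decimal)
Compute 9374 + 5505 = 14879
Convert 14879 (decimal) → 14879 = 14×1000 + 8×100 + 7×10 + 9 → 14 thousands, 8 hundreds, 7 tens, 9 ones (place-value notation)
14 thousands, 8 hundreds, 7 tens, 9 ones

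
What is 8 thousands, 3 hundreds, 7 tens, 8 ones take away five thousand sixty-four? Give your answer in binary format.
Convert 8 thousands, 3 hundreds, 7 tens, 8 ones (place-value notation) → 8×1000 + 3×100 + 7×10 + 8 = 8378 (decimal)
Convert five thousand sixty-four (English words) → 5×1000 + 64 = 5064 (decimal)
Compute 8378 - 5064 = 3314
Convert 3314 (decimal) → 3314 = 2048 + 1024 + 128 + 64 + 32 + 16 + 2 → 0b110011110010 (binary)
0b110011110010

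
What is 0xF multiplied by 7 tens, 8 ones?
Convert 0xF (hexadecimal) → 15 (decimal)
Convert 7 tens, 8 ones (place-value notation) → 7×10 + 8 = 78 (decimal)
Compute 15 × 78 = 1170
1170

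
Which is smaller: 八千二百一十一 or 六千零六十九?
Convert 八千二百一十一 (Chinese numeral) → 8×1000 + 2×100 + 1×10 + 1 = 8211 (decimal)
Convert 六千零六十九 (Chinese numeral) → 6×1000 + 6×10 + 9 = 6069 (decimal)
Compare 8211 vs 6069: smaller = 6069
6069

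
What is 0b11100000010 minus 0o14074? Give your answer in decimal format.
Convert 0b11100000010 (binary) → 1024 + 512 + 256 + 2 = 1794 (decimal)
Convert 0o14074 (octal) → 1×4096 + 4×512 + 7×8 + 4 = 6204 (decimal)
Compute 1794 - 6204 = -4410
-4410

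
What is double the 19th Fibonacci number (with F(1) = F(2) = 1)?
The 19th Fibonacci number (with F(1) = F(2) = 1) = 4181
Compute 4181 × 2 = 8362
8362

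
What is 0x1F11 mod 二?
Convert 0x1F11 (hexadecimal) → 1×4096 + 15×256 + 1×16 + 1 = 7953 (decimal)
Convert 二 (Chinese numeral) → 2 (decimal)
Compute 7953 mod 2 = 1
1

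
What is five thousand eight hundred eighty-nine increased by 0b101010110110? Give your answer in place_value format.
Convert five thousand eight hundred eighty-nine (English words) → 5×1000 + 8×100 + 89 = 5889 (decimal)
Convert 0b101010110110 (binary) → 2048 + 512 + 128 + 32 + 16 + 4 + 2 = 2742 (decimal)
Compute 5889 + 2742 = 8631
Convert 8631 (decimal) → 8631 = 8×1000 + 6×100 + 3×10 + 1 → 8 thousands, 6 hundreds, 3 tens, 1 one (place-value notation)
8 thousands, 6 hundreds, 3 tens, 1 one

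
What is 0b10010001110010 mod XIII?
Convert 0b10010001110010 (binary) → 8192 + 1024 + 64 + 32 + 16 + 2 = 9330 (decimal)
Convert XIII (Roman numeral) → 10 + 1 + 1 + 1 = 13 (decimal)
Compute 9330 mod 13 = 9
9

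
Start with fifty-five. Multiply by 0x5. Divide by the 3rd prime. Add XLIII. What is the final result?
Convert fifty-five (English words) → 55 (decimal)
Start: 55
Convert 0x5 (hexadecimal) → 5 (decimal)
55 × 5 = 275
Convert the 3rd prime (prime index) → 5 (decimal)
275 ÷ 5 = 55
Convert XLIII (Roman numeral) → 40 + 1 + 1 + 1 = 43 (decimal)
55 + 43 = 98
98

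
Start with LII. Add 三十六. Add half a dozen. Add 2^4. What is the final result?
Convert LII (Roman numeral) → 50 + 1 + 1 = 52 (decimal)
Start: 52
Convert 三十六 (Chinese numeral) → 3×10 + 6 = 36 (decimal)
52 + 36 = 88
Convert half a dozen (colloquial) → 6 (decimal)
88 + 6 = 94
Convert 2^4 (power) → 16 (decimal)
94 + 16 = 110
110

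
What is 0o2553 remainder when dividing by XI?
Convert 0o2553 (octal) → 2×512 + 5×64 + 5×8 + 3 = 1387 (decimal)
Convert XI (Roman numeral) → 10 + 1 = 11 (decimal)
Compute 1387 mod 11 = 1
1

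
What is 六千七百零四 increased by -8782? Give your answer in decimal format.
Convert 六千七百零四 (Chinese numeral) → 6×1000 + 7×100 + 4 = 6704 (decimal)
Compute 6704 + -8782 = -2078
-2078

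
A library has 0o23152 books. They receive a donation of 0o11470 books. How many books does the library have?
Convert 0o23152 (octal) → 2×4096 + 3×512 + 1×64 + 5×8 + 2 = 9834 (decimal)
Convert 0o11470 (octal) → 1×4096 + 1×512 + 4×64 + 7×8 = 4920 (decimal)
Compute 9834 + 4920 = 14754
14754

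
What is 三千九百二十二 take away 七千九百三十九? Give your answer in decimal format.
Convert 三千九百二十二 (Chinese numeral) → 3×1000 + 9×100 + 2×10 + 2 = 3922 (decimal)
Convert 七千九百三十九 (Chinese numeral) → 7×1000 + 9×100 + 3×10 + 9 = 7939 (decimal)
Compute 3922 - 7939 = -4017
-4017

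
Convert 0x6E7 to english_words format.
Convert 0x6E7 (hexadecimal) → 6×256 + 14×16 + 7 = 1767 (decimal)
Convert 1767 (decimal) → 1767 = 1×1000 + 7×100 + 67 → one thousand seven hundred sixty-seven (English words)
one thousand seven hundred sixty-seven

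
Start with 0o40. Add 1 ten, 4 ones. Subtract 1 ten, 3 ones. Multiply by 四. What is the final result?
Convert 0o40 (octal) → 4×8 = 32 (decimal)
Start: 32
Convert 1 ten, 4 ones (place-value notation) → 1×10 + 4 = 14 (decimal)
32 + 14 = 46
Convert 1 ten, 3 ones (place-value notation) → 1×10 + 3 = 13 (decimal)
46 - 13 = 33
Convert 四 (Chinese numeral) → 4 (decimal)
33 × 4 = 132
132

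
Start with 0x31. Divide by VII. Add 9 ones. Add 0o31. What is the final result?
Convert 0x31 (hexadecimal) → 3×16 + 1 = 49 (decimal)
Start: 49
Convert VII (Roman numeral) → 5 + 1 + 1 = 7 (decimal)
49 ÷ 7 = 7
Convert 9 ones (place-value notation) → 9 (decimal)
7 + 9 = 16
Convert 0o31 (octal) → 3×8 + 1 = 25 (decimal)
16 + 25 = 41
41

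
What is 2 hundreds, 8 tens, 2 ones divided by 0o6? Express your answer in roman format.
Convert 2 hundreds, 8 tens, 2 ones (place-value notation) → 2×100 + 8×10 + 2 = 282 (decimal)
Convert 0o6 (octal) → 6 (decimal)
Compute 282 ÷ 6 = 47
Convert 47 (decimal) → 47 = 40 + 5 + 1 + 1 → XLVII (Roman numeral)
XLVII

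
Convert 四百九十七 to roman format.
Convert 四百九十七 (Chinese numeral) → 4×100 + 9×10 + 7 = 497 (decimal)
Convert 497 (decimal) → 497 = 400 + 90 + 5 + 1 + 1 → CDXCVII (Roman numeral)
CDXCVII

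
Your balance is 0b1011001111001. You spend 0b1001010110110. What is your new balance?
Convert 0b1011001111001 (binary) → 4096 + 1024 + 512 + 64 + 32 + 16 + 8 + 1 = 5753 (decimal)
Convert 0b1001010110110 (binary) → 4096 + 512 + 128 + 32 + 16 + 4 + 2 = 4790 (decimal)
Compute 5753 - 4790 = 963
963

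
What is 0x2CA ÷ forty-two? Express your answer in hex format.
Convert 0x2CA (hexadecimal) → 2×256 + 12×16 + 10 = 714 (decimal)
Convert forty-two (English words) → 42 (decimal)
Compute 714 ÷ 42 = 17
Convert 17 (decimal) → 17 = 1×16 + 1 → 0x11 (hexadecimal)
0x11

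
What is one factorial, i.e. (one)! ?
Convert one (English words) → 1 (decimal)
Compute 1! = 1
1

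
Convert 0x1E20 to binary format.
Convert 0x1E20 (hexadecimal) → 1×4096 + 14×256 + 2×16 = 7712 (decimal)
Convert 7712 (decimal) → 7712 = 4096 + 2048 + 1024 + 512 + 32 → 0b1111000100000 (binary)
0b1111000100000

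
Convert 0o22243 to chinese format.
Convert 0o22243 (octal) → 2×4096 + 2×512 + 2×64 + 4×8 + 3 = 9379 (decimal)
Convert 9379 (decimal) → 9379 = 9×1000 + 3×100 + 7×10 + 9 → 九千三百七十九 (Chinese numeral)
九千三百七十九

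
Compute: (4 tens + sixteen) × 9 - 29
Convert 4 tens (place-value notation) → 4×10 = 40 (decimal)
Convert sixteen (English words) → 16 (decimal)
Expression in decimal: (40 + 16) × 9 - 29
Parentheses first: 40 + 16 = 56
Multiply: 56 × 9 = 504
Subtract: 504 - 29 = 475
475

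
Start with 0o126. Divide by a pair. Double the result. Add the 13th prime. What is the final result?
Convert 0o126 (octal) → 1×64 + 2×8 + 6 = 86 (decimal)
Start: 86
Convert a pair (colloquial) → 2 (decimal)
86 ÷ 2 = 43
43 × 2 = 86
Convert the 13th prime (prime index) → 41 (decimal)
86 + 41 = 127
127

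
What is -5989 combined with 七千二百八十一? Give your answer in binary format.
Convert 七千二百八十一 (Chinese numeral) → 7×1000 + 2×100 + 8×10 + 1 = 7281 (decimal)
Compute -5989 + 7281 = 1292
Convert 1292 (decimal) → 1292 = 1024 + 256 + 8 + 4 → 0b10100001100 (binary)
0b10100001100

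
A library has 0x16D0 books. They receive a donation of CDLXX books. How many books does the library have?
Convert 0x16D0 (hexadecimal) → 1×4096 + 6×256 + 13×16 = 5840 (decimal)
Convert CDLXX (Roman numeral) → 400 + 50 + 10 + 10 = 470 (decimal)
Compute 5840 + 470 = 6310
6310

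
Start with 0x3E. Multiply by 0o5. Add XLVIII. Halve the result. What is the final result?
Convert 0x3E (hexadecimal) → 3×16 + 14 = 62 (decimal)
Start: 62
Convert 0o5 (octal) → 5 (decimal)
62 × 5 = 310
Convert XLVIII (Roman numeral) → 40 + 5 + 1 + 1 + 1 = 48 (decimal)
310 + 48 = 358
358 ÷ 2 = 179
179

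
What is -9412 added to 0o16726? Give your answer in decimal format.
Convert 0o16726 (octal) → 1×4096 + 6×512 + 7×64 + 2×8 + 6 = 7638 (decimal)
Compute -9412 + 7638 = -1774
-1774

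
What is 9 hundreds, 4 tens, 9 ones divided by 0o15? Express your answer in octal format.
Convert 9 hundreds, 4 tens, 9 ones (place-value notation) → 9×100 + 4×10 + 9 = 949 (decimal)
Convert 0o15 (octal) → 1×8 + 5 = 13 (decimal)
Compute 949 ÷ 13 = 73
Convert 73 (decimal) → 73 = 1×64 + 1×8 + 1 → 0o111 (octal)
0o111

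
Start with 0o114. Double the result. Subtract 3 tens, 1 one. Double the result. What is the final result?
Convert 0o114 (octal) → 1×64 + 1×8 + 4 = 76 (decimal)
Start: 76
76 × 2 = 152
Convert 3 tens, 1 one (place-value notation) → 3×10 + 1 = 31 (decimal)
152 - 31 = 121
121 × 2 = 242
242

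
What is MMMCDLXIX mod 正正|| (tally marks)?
Convert MMMCDLXIX (Roman numeral) → 1000 + 1000 + 1000 + 400 + 50 + 10 + 9 = 3469 (decimal)
Convert 正正|| (tally marks) → 5 + 5 + 2 = 12 (decimal)
Compute 3469 mod 12 = 1
1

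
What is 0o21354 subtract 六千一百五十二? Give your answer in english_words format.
Convert 0o21354 (octal) → 2×4096 + 1×512 + 3×64 + 5×8 + 4 = 8940 (decimal)
Convert 六千一百五十二 (Chinese numeral) → 6×1000 + 1×100 + 5×10 + 2 = 6152 (decimal)
Compute 8940 - 6152 = 2788
Convert 2788 (decimal) → 2788 = 2×1000 + 7×100 + 88 → two thousand seven hundred eighty-eight (English words)
two thousand seven hundred eighty-eight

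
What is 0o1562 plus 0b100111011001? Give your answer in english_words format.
Convert 0o1562 (octal) → 1×512 + 5×64 + 6×8 + 2 = 882 (decimal)
Convert 0b100111011001 (binary) → 2048 + 256 + 128 + 64 + 16 + 8 + 1 = 2521 (decimal)
Compute 882 + 2521 = 3403
Convert 3403 (decimal) → 3403 = 3×1000 + 4×100 + 3 → three thousand four hundred three (English words)
three thousand four hundred three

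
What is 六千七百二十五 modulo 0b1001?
Convert 六千七百二十五 (Chinese numeral) → 6×1000 + 7×100 + 2×10 + 5 = 6725 (decimal)
Convert 0b1001 (binary) → 8 + 1 = 9 (decimal)
Compute 6725 mod 9 = 2
2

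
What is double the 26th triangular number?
The 26th triangular number = 26×27/2 = 351
Compute 351 × 2 = 702
702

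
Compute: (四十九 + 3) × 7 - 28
Convert 四十九 (Chinese numeral) → 4×10 + 9 = 49 (decimal)
Expression in decimal: (49 + 3) × 7 - 28
Parentheses first: 49 + 3 = 52
Multiply: 52 × 7 = 364
Subtract: 364 - 28 = 336
336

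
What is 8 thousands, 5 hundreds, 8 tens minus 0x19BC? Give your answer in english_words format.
Convert 8 thousands, 5 hundreds, 8 tens (place-value notation) → 8×1000 + 5×100 + 8×10 = 8580 (decimal)
Convert 0x19BC (hexadecimal) → 1×4096 + 9×256 + 11×16 + 12 = 6588 (decimal)
Compute 8580 - 6588 = 1992
Convert 1992 (decimal) → 1992 = 1×1000 + 9×100 + 92 → one thousand nine hundred ninety-two (English words)
one thousand nine hundred ninety-two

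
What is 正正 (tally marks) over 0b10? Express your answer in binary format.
Convert 正正 (tally marks) → 5 + 5 = 10 (decimal)
Convert 0b10 (binary) → 2 (decimal)
Compute 10 ÷ 2 = 5
Convert 5 (decimal) → 5 = 4 + 1 → 0b101 (binary)
0b101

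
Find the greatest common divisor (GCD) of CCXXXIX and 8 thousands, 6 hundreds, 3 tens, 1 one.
Convert CCXXXIX (Roman numeral) → 100 + 100 + 10 + 10 + 10 + 9 = 239 (decimal)
Convert 8 thousands, 6 hundreds, 3 tens, 1 one (place-value notation) → 8×1000 + 6×100 + 3×10 + 1 = 8631 (decimal)
Compute gcd(239, 8631) = 1
1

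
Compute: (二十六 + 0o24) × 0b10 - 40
Convert 二十六 (Chinese numeral) → 2×10 + 6 = 26 (decimal)
Convert 0o24 (octal) → 2×8 + 4 = 20 (decimal)
Convert 0b10 (binary) → 2 (decimal)
Expression in decimal: (26 + 20) × 2 - 40
Parentheses first: 26 + 20 = 46
Multiply: 46 × 2 = 92
Subtract: 92 - 40 = 52
52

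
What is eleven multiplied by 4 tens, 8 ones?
Convert eleven (English words) → 11 (decimal)
Convert 4 tens, 8 ones (place-value notation) → 4×10 + 8 = 48 (decimal)
Compute 11 × 48 = 528
528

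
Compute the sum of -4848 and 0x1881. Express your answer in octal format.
Convert 0x1881 (hexadecimal) → 1×4096 + 8×256 + 8×16 + 1 = 6273 (decimal)
Compute -4848 + 6273 = 1425
Convert 1425 (decimal) → 1425 = 2×512 + 6×64 + 2×8 + 1 → 0o2621 (octal)
0o2621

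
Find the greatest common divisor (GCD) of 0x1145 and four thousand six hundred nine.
Convert 0x1145 (hexadecimal) → 1×4096 + 1×256 + 4×16 + 5 = 4421 (decimal)
Convert four thousand six hundred nine (English words) → 4×1000 + 6×100 + 9 = 4609 (decimal)
Compute gcd(4421, 4609) = 1
1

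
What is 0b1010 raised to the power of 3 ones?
Convert 0b1010 (binary) → 8 + 2 = 10 (decimal)
Convert 3 ones (place-value notation) → 3 (decimal)
Compute 10 ^ 3 = 1000
1000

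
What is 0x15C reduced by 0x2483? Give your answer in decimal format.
Convert 0x15C (hexadecimal) → 1×256 + 5×16 + 12 = 348 (decimal)
Convert 0x2483 (hexadecimal) → 2×4096 + 4×256 + 8×16 + 3 = 9347 (decimal)
Compute 348 - 9347 = -8999
-8999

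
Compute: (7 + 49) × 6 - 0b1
Convert 0b1 (binary) → 1 (decimal)
Expression in decimal: (7 + 49) × 6 - 1
Parentheses first: 7 + 49 = 56
Multiply: 56 × 6 = 336
Subtract: 336 - 1 = 335
335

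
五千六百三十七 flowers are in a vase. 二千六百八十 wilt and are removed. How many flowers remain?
Convert 五千六百三十七 (Chinese numeral) → 5×1000 + 6×100 + 3×10 + 7 = 5637 (decimal)
Convert 二千六百八十 (Chinese numeral) → 2×1000 + 6×100 + 8×10 = 2680 (decimal)
Compute 5637 - 2680 = 2957
2957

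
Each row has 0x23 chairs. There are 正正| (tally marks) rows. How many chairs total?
Convert 0x23 (hexadecimal) → 2×16 + 3 = 35 (decimal)
Convert 正正| (tally marks) → 5 + 5 + 1 = 11 (decimal)
Compute 35 × 11 = 385
385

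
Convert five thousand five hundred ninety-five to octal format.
Convert five thousand five hundred ninety-five (English words) → 5×1000 + 5×100 + 95 = 5595 (decimal)
Convert 5595 (decimal) → 5595 = 1×4096 + 2×512 + 7×64 + 3×8 + 3 → 0o12733 (octal)
0o12733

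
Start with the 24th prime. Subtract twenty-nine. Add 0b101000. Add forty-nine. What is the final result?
Convert the 24th prime (prime index) → 89 (decimal)
Start: 89
Convert twenty-nine (English words) → 29 (decimal)
89 - 29 = 60
Convert 0b101000 (binary) → 32 + 8 = 40 (decimal)
60 + 40 = 100
Convert forty-nine (English words) → 49 (decimal)
100 + 49 = 149
149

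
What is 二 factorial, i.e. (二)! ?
Convert 二 (Chinese numeral) → 2 (decimal)
Compute 2! = 2
2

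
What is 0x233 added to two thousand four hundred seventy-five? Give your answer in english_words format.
Convert 0x233 (hexadecimal) → 2×256 + 3×16 + 3 = 563 (decimal)
Convert two thousand four hundred seventy-five (English words) → 2×1000 + 4×100 + 75 = 2475 (decimal)
Compute 563 + 2475 = 3038
Convert 3038 (decimal) → 3038 = 3×1000 + 38 → three thousand thirty-eight (English words)
three thousand thirty-eight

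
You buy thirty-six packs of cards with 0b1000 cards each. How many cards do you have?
Convert 0b1000 (binary) → 8 (decimal)
Convert thirty-six (English words) → 36 (decimal)
Compute 8 × 36 = 288
288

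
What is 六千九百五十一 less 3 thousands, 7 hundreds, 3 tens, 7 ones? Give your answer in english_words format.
Convert 六千九百五十一 (Chinese numeral) → 6×1000 + 9×100 + 5×10 + 1 = 6951 (decimal)
Convert 3 thousands, 7 hundreds, 3 tens, 7 ones (place-value notation) → 3×1000 + 7×100 + 3×10 + 7 = 3737 (decimal)
Compute 6951 - 3737 = 3214
Convert 3214 (decimal) → 3214 = 3×1000 + 2×100 + 14 → three thousand two hundred fourteen (English words)
three thousand two hundred fourteen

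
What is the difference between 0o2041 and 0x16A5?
Convert 0o2041 (octal) → 2×512 + 4×8 + 1 = 1057 (decimal)
Convert 0x16A5 (hexadecimal) → 1×4096 + 6×256 + 10×16 + 5 = 5797 (decimal)
Difference: |1057 - 5797| = 4740
4740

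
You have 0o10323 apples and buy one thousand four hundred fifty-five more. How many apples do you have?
Convert 0o10323 (octal) → 1×4096 + 3×64 + 2×8 + 3 = 4307 (decimal)
Convert one thousand four hundred fifty-five (English words) → 1×1000 + 4×100 + 55 = 1455 (decimal)
Compute 4307 + 1455 = 5762
5762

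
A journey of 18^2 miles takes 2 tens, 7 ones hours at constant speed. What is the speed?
Convert 18^2 (power) → 324 (decimal)
Convert 2 tens, 7 ones (place-value notation) → 2×10 + 7 = 27 (decimal)
Compute 324 ÷ 27 = 12
12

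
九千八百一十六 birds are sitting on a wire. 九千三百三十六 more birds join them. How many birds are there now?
Convert 九千八百一十六 (Chinese numeral) → 9×1000 + 8×100 + 1×10 + 6 = 9816 (decimal)
Convert 九千三百三十六 (Chinese numeral) → 9×1000 + 3×100 + 3×10 + 6 = 9336 (decimal)
Compute 9816 + 9336 = 19152
19152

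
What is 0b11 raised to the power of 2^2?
Convert 0b11 (binary) → 2 + 1 = 3 (decimal)
Convert 2^2 (power) → 4 (decimal)
Compute 3 ^ 4 = 81
81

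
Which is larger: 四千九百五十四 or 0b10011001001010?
Convert 四千九百五十四 (Chinese numeral) → 4×1000 + 9×100 + 5×10 + 4 = 4954 (decimal)
Convert 0b10011001001010 (binary) → 8192 + 1024 + 512 + 64 + 8 + 2 = 9802 (decimal)
Compare 4954 vs 9802: larger = 9802
9802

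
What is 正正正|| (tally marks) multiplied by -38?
Convert 正正正|| (tally marks) → 5 + 5 + 5 + 2 = 17 (decimal)
Compute 17 × -38 = -646
-646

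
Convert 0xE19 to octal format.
Convert 0xE19 (hexadecimal) → 14×256 + 1×16 + 9 = 3609 (decimal)
Convert 3609 (decimal) → 3609 = 7×512 + 3×8 + 1 → 0o7031 (octal)
0o7031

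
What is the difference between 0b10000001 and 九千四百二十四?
Convert 0b10000001 (binary) → 128 + 1 = 129 (decimal)
Convert 九千四百二十四 (Chinese numeral) → 9×1000 + 4×100 + 2×10 + 4 = 9424 (decimal)
Difference: |129 - 9424| = 9295
9295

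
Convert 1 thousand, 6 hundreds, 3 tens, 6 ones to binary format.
Convert 1 thousand, 6 hundreds, 3 tens, 6 ones (place-value notation) → 1×1000 + 6×100 + 3×10 + 6 = 1636 (decimal)
Convert 1636 (decimal) → 1636 = 1024 + 512 + 64 + 32 + 4 → 0b11001100100 (binary)
0b11001100100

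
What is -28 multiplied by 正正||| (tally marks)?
Convert 正正||| (tally marks) → 5 + 5 + 3 = 13 (decimal)
Compute -28 × 13 = -364
-364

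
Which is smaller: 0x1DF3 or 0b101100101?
Convert 0x1DF3 (hexadecimal) → 1×4096 + 13×256 + 15×16 + 3 = 7667 (decimal)
Convert 0b101100101 (binary) → 256 + 64 + 32 + 4 + 1 = 357 (decimal)
Compare 7667 vs 357: smaller = 357
357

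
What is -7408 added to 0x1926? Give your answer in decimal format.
Convert 0x1926 (hexadecimal) → 1×4096 + 9×256 + 2×16 + 6 = 6438 (decimal)
Compute -7408 + 6438 = -970
-970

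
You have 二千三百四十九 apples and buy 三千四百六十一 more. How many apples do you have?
Convert 二千三百四十九 (Chinese numeral) → 2×1000 + 3×100 + 4×10 + 9 = 2349 (decimal)
Convert 三千四百六十一 (Chinese numeral) → 3×1000 + 4×100 + 6×10 + 1 = 3461 (decimal)
Compute 2349 + 3461 = 5810
5810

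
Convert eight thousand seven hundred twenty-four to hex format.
Convert eight thousand seven hundred twenty-four (English words) → 8×1000 + 7×100 + 24 = 8724 (decimal)
Convert 8724 (decimal) → 8724 = 2×4096 + 2×256 + 1×16 + 4 → 0x2214 (hexadecimal)
0x2214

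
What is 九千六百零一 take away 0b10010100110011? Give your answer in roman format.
Convert 九千六百零一 (Chinese numeral) → 9×1000 + 6×100 + 1 = 9601 (decimal)
Convert 0b10010100110011 (binary) → 8192 + 1024 + 256 + 32 + 16 + 2 + 1 = 9523 (decimal)
Compute 9601 - 9523 = 78
Convert 78 (decimal) → 78 = 50 + 10 + 10 + 5 + 1 + 1 + 1 → LXXVIII (Roman numeral)
LXXVIII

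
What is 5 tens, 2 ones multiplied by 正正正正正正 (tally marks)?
Convert 5 tens, 2 ones (place-value notation) → 5×10 + 2 = 52 (decimal)
Convert 正正正正正正 (tally marks) → 5 + 5 + 5 + 5 + 5 + 5 = 30 (decimal)
Compute 52 × 30 = 1560
1560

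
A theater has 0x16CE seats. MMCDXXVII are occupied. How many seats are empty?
Convert 0x16CE (hexadecimal) → 1×4096 + 6×256 + 12×16 + 14 = 5838 (decimal)
Convert MMCDXXVII (Roman numeral) → 1000 + 1000 + 400 + 10 + 10 + 5 + 1 + 1 = 2427 (decimal)
Compute 5838 - 2427 = 3411
3411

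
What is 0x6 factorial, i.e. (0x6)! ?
Convert 0x6 (hexadecimal) → 6 (decimal)
Compute 6! = 720
720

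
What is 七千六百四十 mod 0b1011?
Convert 七千六百四十 (Chinese numeral) → 7×1000 + 6×100 + 4×10 = 7640 (decimal)
Convert 0b1011 (binary) → 8 + 2 + 1 = 11 (decimal)
Compute 7640 mod 11 = 6
6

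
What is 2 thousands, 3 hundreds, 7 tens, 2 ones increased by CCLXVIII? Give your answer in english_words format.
Convert 2 thousands, 3 hundreds, 7 tens, 2 ones (place-value notation) → 2×1000 + 3×100 + 7×10 + 2 = 2372 (decimal)
Convert CCLXVIII (Roman numeral) → 100 + 100 + 50 + 10 + 5 + 1 + 1 + 1 = 268 (decimal)
Compute 2372 + 268 = 2640
Convert 2640 (decimal) → 2640 = 2×1000 + 6×100 + 40 → two thousand six hundred forty (English words)
two thousand six hundred forty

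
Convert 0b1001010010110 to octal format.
Convert 0b1001010010110 (binary) → 4096 + 512 + 128 + 16 + 4 + 2 = 4758 (decimal)
Convert 4758 (decimal) → 4758 = 1×4096 + 1×512 + 2×64 + 2×8 + 6 → 0o11226 (octal)
0o11226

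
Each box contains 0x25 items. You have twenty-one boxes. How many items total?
Convert 0x25 (hexadecimal) → 2×16 + 5 = 37 (decimal)
Convert twenty-one (English words) → 21 (decimal)
Compute 37 × 21 = 777
777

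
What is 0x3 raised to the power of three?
Convert 0x3 (hexadecimal) → 3 (decimal)
Convert three (English words) → 3 (decimal)
Compute 3 ^ 3 = 27
27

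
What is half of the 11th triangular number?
The 11th triangular number = 11×12/2 = 66
Compute 66 ÷ 2 = 33
33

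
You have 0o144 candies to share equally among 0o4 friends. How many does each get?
Convert 0o144 (octal) → 1×64 + 4×8 + 4 = 100 (decimal)
Convert 0o4 (octal) → 4 (decimal)
Compute 100 ÷ 4 = 25
25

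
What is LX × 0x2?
Convert LX (Roman numeral) → 50 + 10 = 60 (decimal)
Convert 0x2 (hexadecimal) → 2 (decimal)
Compute 60 × 2 = 120
120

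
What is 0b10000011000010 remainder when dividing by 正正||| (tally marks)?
Convert 0b10000011000010 (binary) → 8192 + 128 + 64 + 2 = 8386 (decimal)
Convert 正正||| (tally marks) → 5 + 5 + 3 = 13 (decimal)
Compute 8386 mod 13 = 1
1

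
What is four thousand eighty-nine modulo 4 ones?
Convert four thousand eighty-nine (English words) → 4×1000 + 89 = 4089 (decimal)
Convert 4 ones (place-value notation) → 4 (decimal)
Compute 4089 mod 4 = 1
1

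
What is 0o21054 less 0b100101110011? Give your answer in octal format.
Convert 0o21054 (octal) → 2×4096 + 1×512 + 5×8 + 4 = 8748 (decimal)
Convert 0b100101110011 (binary) → 2048 + 256 + 64 + 32 + 16 + 2 + 1 = 2419 (decimal)
Compute 8748 - 2419 = 6329
Convert 6329 (decimal) → 6329 = 1×4096 + 4×512 + 2×64 + 7×8 + 1 → 0o14271 (octal)
0o14271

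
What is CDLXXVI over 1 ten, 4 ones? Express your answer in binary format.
Convert CDLXXVI (Roman numeral) → 400 + 50 + 10 + 10 + 5 + 1 = 476 (decimal)
Convert 1 ten, 4 ones (place-value notation) → 1×10 + 4 = 14 (decimal)
Compute 476 ÷ 14 = 34
Convert 34 (decimal) → 34 = 32 + 2 → 0b100010 (binary)
0b100010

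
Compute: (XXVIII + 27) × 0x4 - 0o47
Convert XXVIII (Roman numeral) → 10 + 10 + 5 + 1 + 1 + 1 = 28 (decimal)
Convert 0x4 (hexadecimal) → 4 (decimal)
Convert 0o47 (octal) → 4×8 + 7 = 39 (decimal)
Expression in decimal: (28 + 27) × 4 - 39
Parentheses first: 28 + 27 = 55
Multiply: 55 × 4 = 220
Subtract: 220 - 39 = 181
181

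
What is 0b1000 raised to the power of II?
Convert 0b1000 (binary) → 8 (decimal)
Convert II (Roman numeral) → 1 + 1 = 2 (decimal)
Compute 8 ^ 2 = 64
64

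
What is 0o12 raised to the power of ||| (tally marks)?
Convert 0o12 (octal) → 1×8 + 2 = 10 (decimal)
Convert ||| (tally marks) → 3 (decimal)
Compute 10 ^ 3 = 1000
1000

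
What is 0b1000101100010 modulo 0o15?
Convert 0b1000101100010 (binary) → 4096 + 256 + 64 + 32 + 2 = 4450 (decimal)
Convert 0o15 (octal) → 1×8 + 5 = 13 (decimal)
Compute 4450 mod 13 = 4
4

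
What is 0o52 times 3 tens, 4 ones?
Convert 0o52 (octal) → 5×8 + 2 = 42 (decimal)
Convert 3 tens, 4 ones (place-value notation) → 3×10 + 4 = 34 (decimal)
Compute 42 × 34 = 1428
1428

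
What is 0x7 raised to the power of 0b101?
Convert 0x7 (hexadecimal) → 7 (decimal)
Convert 0b101 (binary) → 4 + 1 = 5 (decimal)
Compute 7 ^ 5 = 16807
16807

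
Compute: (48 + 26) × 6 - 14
Parentheses first: 48 + 26 = 74
Multiply: 74 × 6 = 444
Subtract: 444 - 14 = 430
430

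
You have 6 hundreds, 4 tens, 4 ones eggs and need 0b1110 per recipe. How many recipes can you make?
Convert 6 hundreds, 4 tens, 4 ones (place-value notation) → 6×100 + 4×10 + 4 = 644 (decimal)
Convert 0b1110 (binary) → 8 + 4 + 2 = 14 (decimal)
Compute 644 ÷ 14 = 46
46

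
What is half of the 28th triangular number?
The 28th triangular number = 28×29/2 = 406
Compute 406 ÷ 2 = 203
203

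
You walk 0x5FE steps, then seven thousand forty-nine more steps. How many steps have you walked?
Convert 0x5FE (hexadecimal) → 5×256 + 15×16 + 14 = 1534 (decimal)
Convert seven thousand forty-nine (English words) → 7×1000 + 49 = 7049 (decimal)
Compute 1534 + 7049 = 8583
8583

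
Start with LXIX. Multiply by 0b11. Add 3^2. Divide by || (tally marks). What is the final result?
Convert LXIX (Roman numeral) → 50 + 10 + 9 = 69 (decimal)
Start: 69
Convert 0b11 (binary) → 2 + 1 = 3 (decimal)
69 × 3 = 207
Convert 3^2 (power) → 9 (decimal)
207 + 9 = 216
Convert || (tally marks) → 2 (decimal)
216 ÷ 2 = 108
108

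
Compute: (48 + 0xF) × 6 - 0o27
Convert 0xF (hexadecimal) → 15 (decimal)
Convert 0o27 (octal) → 2×8 + 7 = 23 (decimal)
Expression in decimal: (48 + 15) × 6 - 23
Parentheses first: 48 + 15 = 63
Multiply: 63 × 6 = 378
Subtract: 378 - 23 = 355
355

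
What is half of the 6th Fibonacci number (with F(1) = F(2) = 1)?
The 6th Fibonacci number (with F(1) = F(2) = 1): 1, 1, 2, 3, 5, 8 → 8
Compute 8 ÷ 2 = 4
4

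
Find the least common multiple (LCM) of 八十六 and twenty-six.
Convert 八十六 (Chinese numeral) → 8×10 + 6 = 86 (decimal)
Convert twenty-six (English words) → 26 (decimal)
Compute lcm(86, 26) = 1118
1118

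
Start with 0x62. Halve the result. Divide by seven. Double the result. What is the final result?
Convert 0x62 (hexadecimal) → 6×16 + 2 = 98 (decimal)
Start: 98
98 ÷ 2 = 49
Convert seven (English words) → 7 (decimal)
49 ÷ 7 = 7
7 × 2 = 14
14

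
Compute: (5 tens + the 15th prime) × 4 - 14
Convert 5 tens (place-value notation) → 5×10 = 50 (decimal)
Convert the 15th prime (prime index) → 47 (decimal)
Expression in decimal: (50 + 47) × 4 - 14
Parentheses first: 50 + 47 = 97
Multiply: 97 × 4 = 388
Subtract: 388 - 14 = 374
374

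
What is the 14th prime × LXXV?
Convert the 14th prime (prime index) → 43 (decimal)
Convert LXXV (Roman numeral) → 50 + 10 + 10 + 5 = 75 (decimal)
Compute 43 × 75 = 3225
3225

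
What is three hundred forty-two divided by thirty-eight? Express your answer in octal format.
Convert three hundred forty-two (English words) → 3×100 + 42 = 342 (decimal)
Convert thirty-eight (English words) → 38 (decimal)
Compute 342 ÷ 38 = 9
Convert 9 (decimal) → 9 = 1×8 + 1 → 0o11 (octal)
0o11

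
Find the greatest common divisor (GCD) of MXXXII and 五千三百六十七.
Convert MXXXII (Roman numeral) → 1000 + 10 + 10 + 10 + 1 + 1 = 1032 (decimal)
Convert 五千三百六十七 (Chinese numeral) → 5×1000 + 3×100 + 6×10 + 7 = 5367 (decimal)
Compute gcd(1032, 5367) = 3
3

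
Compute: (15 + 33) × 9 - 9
Parentheses first: 15 + 33 = 48
Multiply: 48 × 9 = 432
Subtract: 432 - 9 = 423
423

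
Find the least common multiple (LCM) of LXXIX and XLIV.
Convert LXXIX (Roman numeral) → 50 + 10 + 10 + 9 = 79 (decimal)
Convert XLIV (Roman numeral) → 40 + 4 = 44 (decimal)
Compute lcm(79, 44) = 3476
3476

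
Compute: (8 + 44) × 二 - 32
Convert 二 (Chinese numeral) → 2 (decimal)
Expression in decimal: (8 + 44) × 2 - 32
Parentheses first: 8 + 44 = 52
Multiply: 52 × 2 = 104
Subtract: 104 - 32 = 72
72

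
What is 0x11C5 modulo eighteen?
Convert 0x11C5 (hexadecimal) → 1×4096 + 1×256 + 12×16 + 5 = 4549 (decimal)
Convert eighteen (English words) → 18 (decimal)
Compute 4549 mod 18 = 13
13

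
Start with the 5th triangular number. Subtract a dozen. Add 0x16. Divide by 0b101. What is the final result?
Convert the 5th triangular number (triangular index) → 5×6/2 = 15 (decimal)
Start: 15
Convert a dozen (colloquial) → 12 (decimal)
15 - 12 = 3
Convert 0x16 (hexadecimal) → 1×16 + 6 = 22 (decimal)
3 + 22 = 25
Convert 0b101 (binary) → 4 + 1 = 5 (decimal)
25 ÷ 5 = 5
5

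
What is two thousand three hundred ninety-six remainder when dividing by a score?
Convert two thousand three hundred ninety-six (English words) → 2×1000 + 3×100 + 96 = 2396 (decimal)
Convert a score (colloquial) → 20 (decimal)
Compute 2396 mod 20 = 16
16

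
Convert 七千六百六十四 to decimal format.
Convert 七千六百六十四 (Chinese numeral) → 7×1000 + 6×100 + 6×10 + 4 = 7664 (decimal)
7664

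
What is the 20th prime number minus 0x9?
The 20th prime number = 71
Convert 0x9 (hexadecimal) → 9 (decimal)
Compute 71 - 9 = 62
62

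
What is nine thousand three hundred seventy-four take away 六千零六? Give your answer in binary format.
Convert nine thousand three hundred seventy-four (English words) → 9×1000 + 3×100 + 74 = 9374 (decimal)
Convert 六千零六 (Chinese numeral) → 6×1000 + 6 = 6006 (decimal)
Compute 9374 - 6006 = 3368
Convert 3368 (decimal) → 3368 = 2048 + 1024 + 256 + 32 + 8 → 0b110100101000 (binary)
0b110100101000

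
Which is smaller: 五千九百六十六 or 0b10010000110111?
Convert 五千九百六十六 (Chinese numeral) → 5×1000 + 9×100 + 6×10 + 6 = 5966 (decimal)
Convert 0b10010000110111 (binary) → 8192 + 1024 + 32 + 16 + 4 + 2 + 1 = 9271 (decimal)
Compare 5966 vs 9271: smaller = 5966
5966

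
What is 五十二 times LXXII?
Convert 五十二 (Chinese numeral) → 5×10 + 2 = 52 (decimal)
Convert LXXII (Roman numeral) → 50 + 10 + 10 + 1 + 1 = 72 (decimal)
Compute 52 × 72 = 3744
3744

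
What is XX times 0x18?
Convert XX (Roman numeral) → 10 + 10 = 20 (decimal)
Convert 0x18 (hexadecimal) → 1×16 + 8 = 24 (decimal)
Compute 20 × 24 = 480
480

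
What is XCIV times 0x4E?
Convert XCIV (Roman numeral) → 90 + 4 = 94 (decimal)
Convert 0x4E (hexadecimal) → 4×16 + 14 = 78 (decimal)
Compute 94 × 78 = 7332
7332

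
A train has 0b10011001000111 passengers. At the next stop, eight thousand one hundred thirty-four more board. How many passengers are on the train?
Convert 0b10011001000111 (binary) → 8192 + 1024 + 512 + 64 + 4 + 2 + 1 = 9799 (decimal)
Convert eight thousand one hundred thirty-four (English words) → 8×1000 + 1×100 + 34 = 8134 (decimal)
Compute 9799 + 8134 = 17933
17933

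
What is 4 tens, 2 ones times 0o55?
Convert 4 tens, 2 ones (place-value notation) → 4×10 + 2 = 42 (decimal)
Convert 0o55 (octal) → 5×8 + 5 = 45 (decimal)
Compute 42 × 45 = 1890
1890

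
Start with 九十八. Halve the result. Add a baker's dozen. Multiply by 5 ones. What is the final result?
Convert 九十八 (Chinese numeral) → 9×10 + 8 = 98 (decimal)
Start: 98
98 ÷ 2 = 49
Convert a baker's dozen (colloquial) → 13 (decimal)
49 + 13 = 62
Convert 5 ones (place-value notation) → 5 (decimal)
62 × 5 = 310
310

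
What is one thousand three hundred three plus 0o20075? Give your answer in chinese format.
Convert one thousand three hundred three (English words) → 1×1000 + 3×100 + 3 = 1303 (decimal)
Convert 0o20075 (octal) → 2×4096 + 7×8 + 5 = 8253 (decimal)
Compute 1303 + 8253 = 9556
Convert 9556 (decimal) → 9556 = 9×1000 + 5×100 + 5×10 + 6 → 九千五百五十六 (Chinese numeral)
九千五百五十六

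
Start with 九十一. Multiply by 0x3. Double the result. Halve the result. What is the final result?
Convert 九十一 (Chinese numeral) → 9×10 + 1 = 91 (decimal)
Start: 91
Convert 0x3 (hexadecimal) → 3 (decimal)
91 × 3 = 273
273 × 2 = 546
546 ÷ 2 = 273
273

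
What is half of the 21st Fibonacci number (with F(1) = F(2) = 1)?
The 21st Fibonacci number (with F(1) = F(2) = 1) = 10946
Compute 10946 ÷ 2 = 5473
5473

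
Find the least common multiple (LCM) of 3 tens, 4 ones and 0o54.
Convert 3 tens, 4 ones (place-value notation) → 3×10 + 4 = 34 (decimal)
Convert 0o54 (octal) → 5×8 + 4 = 44 (decimal)
Compute lcm(34, 44) = 748
748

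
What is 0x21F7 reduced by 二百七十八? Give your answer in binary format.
Convert 0x21F7 (hexadecimal) → 2×4096 + 1×256 + 15×16 + 7 = 8695 (decimal)
Convert 二百七十八 (Chinese numeral) → 2×100 + 7×10 + 8 = 278 (decimal)
Compute 8695 - 278 = 8417
Convert 8417 (decimal) → 8417 = 8192 + 128 + 64 + 32 + 1 → 0b10000011100001 (binary)
0b10000011100001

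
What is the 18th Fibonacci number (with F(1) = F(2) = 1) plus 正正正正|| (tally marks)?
The 18th Fibonacci number (with F(1) = F(2) = 1) = 2584
Convert 正正正正|| (tally marks) → 5 + 5 + 5 + 5 + 2 = 22 (decimal)
Compute 2584 + 22 = 2606
2606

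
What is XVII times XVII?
Convert XVII (Roman numeral) → 10 + 5 + 1 + 1 = 17 (decimal)
Convert XVII (Roman numeral) → 10 + 5 + 1 + 1 = 17 (decimal)
Compute 17 × 17 = 289
289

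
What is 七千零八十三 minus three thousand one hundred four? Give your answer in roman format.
Convert 七千零八十三 (Chinese numeral) → 7×1000 + 8×10 + 3 = 7083 (decimal)
Convert three thousand one hundred four (English words) → 3×1000 + 1×100 + 4 = 3104 (decimal)
Compute 7083 - 3104 = 3979
Convert 3979 (decimal) → 3979 = 1000 + 1000 + 1000 + 900 + 50 + 10 + 10 + 9 → MMMCMLXXIX (Roman numeral)
MMMCMLXXIX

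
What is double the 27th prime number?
The 27th prime number = 103
Compute 103 × 2 = 206
206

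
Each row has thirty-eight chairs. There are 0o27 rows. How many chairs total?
Convert thirty-eight (English words) → 38 (decimal)
Convert 0o27 (octal) → 2×8 + 7 = 23 (decimal)
Compute 38 × 23 = 874
874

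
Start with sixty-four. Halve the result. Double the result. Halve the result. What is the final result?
Convert sixty-four (English words) → 64 (decimal)
Start: 64
64 ÷ 2 = 32
32 × 2 = 64
64 ÷ 2 = 32
32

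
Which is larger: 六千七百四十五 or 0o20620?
Convert 六千七百四十五 (Chinese numeral) → 6×1000 + 7×100 + 4×10 + 5 = 6745 (decimal)
Convert 0o20620 (octal) → 2×4096 + 6×64 + 2×8 = 8592 (decimal)
Compare 6745 vs 8592: larger = 8592
8592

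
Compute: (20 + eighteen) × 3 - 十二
Convert eighteen (English words) → 18 (decimal)
Convert 十二 (Chinese numeral) → 1×10 + 2 = 12 (decimal)
Expression in decimal: (20 + 18) × 3 - 12
Parentheses first: 20 + 18 = 38
Multiply: 38 × 3 = 114
Subtract: 114 - 12 = 102
102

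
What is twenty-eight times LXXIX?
Convert twenty-eight (English words) → 28 (decimal)
Convert LXXIX (Roman numeral) → 50 + 10 + 10 + 9 = 79 (decimal)
Compute 28 × 79 = 2212
2212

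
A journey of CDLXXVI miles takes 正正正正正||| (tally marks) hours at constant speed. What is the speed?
Convert CDLXXVI (Roman numeral) → 400 + 50 + 10 + 10 + 5 + 1 = 476 (decimal)
Convert 正正正正正||| (tally marks) → 5 + 5 + 5 + 5 + 5 + 3 = 28 (decimal)
Compute 476 ÷ 28 = 17
17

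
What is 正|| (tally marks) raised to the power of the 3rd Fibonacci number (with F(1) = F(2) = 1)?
Convert 正|| (tally marks) → 5 + 2 = 7 (decimal)
Convert the 3rd Fibonacci number (with F(1) = F(2) = 1) (Fibonacci index) → 1, 1, 2 → 2 (decimal)
Compute 7 ^ 2 = 49
49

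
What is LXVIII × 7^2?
Convert LXVIII (Roman numeral) → 50 + 10 + 5 + 1 + 1 + 1 = 68 (decimal)
Convert 7^2 (power) → 49 (decimal)
Compute 68 × 49 = 3332
3332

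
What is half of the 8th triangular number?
The 8th triangular number = 8×9/2 = 36
Compute 36 ÷ 2 = 18
18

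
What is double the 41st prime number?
The 41st prime number = 179
Compute 179 × 2 = 358
358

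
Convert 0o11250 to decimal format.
Convert 0o11250 (octal) → 1×4096 + 1×512 + 2×64 + 5×8 = 4776 (decimal)
4776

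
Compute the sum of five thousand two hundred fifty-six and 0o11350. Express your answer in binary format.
Convert five thousand two hundred fifty-six (English words) → 5×1000 + 2×100 + 56 = 5256 (decimal)
Convert 0o11350 (octal) → 1×4096 + 1×512 + 3×64 + 5×8 = 4840 (decimal)
Compute 5256 + 4840 = 10096
Convert 10096 (decimal) → 10096 = 8192 + 1024 + 512 + 256 + 64 + 32 + 16 → 0b10011101110000 (binary)
0b10011101110000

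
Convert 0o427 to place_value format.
Convert 0o427 (octal) → 4×64 + 2×8 + 7 = 279 (decimal)
Convert 279 (decimal) → 279 = 2×100 + 7×10 + 9 → 2 hundreds, 7 tens, 9 ones (place-value notation)
2 hundreds, 7 tens, 9 ones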